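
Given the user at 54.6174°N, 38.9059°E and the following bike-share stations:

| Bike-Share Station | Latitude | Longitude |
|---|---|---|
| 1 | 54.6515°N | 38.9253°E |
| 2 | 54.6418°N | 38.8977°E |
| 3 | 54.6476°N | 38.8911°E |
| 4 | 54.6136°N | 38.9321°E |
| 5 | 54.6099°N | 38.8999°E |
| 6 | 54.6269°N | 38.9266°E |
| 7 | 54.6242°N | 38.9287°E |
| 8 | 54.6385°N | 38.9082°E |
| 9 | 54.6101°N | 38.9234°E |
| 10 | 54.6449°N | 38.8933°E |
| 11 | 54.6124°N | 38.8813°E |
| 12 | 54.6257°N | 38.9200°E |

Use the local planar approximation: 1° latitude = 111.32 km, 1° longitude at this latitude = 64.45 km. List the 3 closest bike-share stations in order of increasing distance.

5, 12, 9

Distances from 54.6174°N, 38.9059°E:
1: √((0.0341·111.32)² + (0.0194·64.45)²) = √(14.409707 + 1.563325) = 3.9966 km
2: √((0.0244·111.32)² + (-0.0082·64.45)²) = √(7.377786 + 0.279302) = 2.7671 km
3: √((0.0302·111.32)² + (-0.0148·64.45)²) = √(11.302130 + 0.909849) = 3.4946 km
4: √((-0.0038·111.32)² + (0.0262·64.45)²) = √(0.178943 + 2.851336) = 1.7408 km
5: √((-0.0075·111.32)² + (-0.0060·64.45)²) = √(0.697058 + 0.149537) = 0.9201 km
6: √((0.0095·111.32)² + (0.0207·64.45)²) = √(1.118391 + 1.779863) = 1.7024 km
7: √((0.0068·111.32)² + (0.0228·64.45)²) = √(0.573013 + 2.159313) = 1.6530 km
8: √((0.0211·111.32)² + (0.0023·64.45)²) = √(5.517106 + 0.021974) = 2.3535 km
9: √((-0.0073·111.32)² + (0.0175·64.45)²) = √(0.660377 + 1.272102) = 1.3901 km
10: √((0.0275·111.32)² + (-0.0126·64.45)²) = √(9.371558 + 0.659458) = 3.1672 km
11: √((-0.0050·111.32)² + (-0.0246·64.45)²) = √(0.309804 + 2.513715) = 1.6803 km
12: √((0.0083·111.32)² + (0.0141·64.45)²) = √(0.853695 + 0.825817) = 1.2960 km
Sorted: 5 (0.9201 km) < 12 (1.2960 km) < 9 (1.3901 km) < 7 (1.6530 km) < 11 (1.6803 km) < …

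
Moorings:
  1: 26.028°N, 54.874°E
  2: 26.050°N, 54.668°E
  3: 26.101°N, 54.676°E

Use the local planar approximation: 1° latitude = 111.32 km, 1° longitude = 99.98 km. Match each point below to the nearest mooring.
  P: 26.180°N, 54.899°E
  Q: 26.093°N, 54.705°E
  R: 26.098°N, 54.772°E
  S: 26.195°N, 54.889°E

P→1; Q→3; R→3; S→1

P at 26.180°N, 54.899°E:
  1: √((-0.152·111.32)² + (-0.025·99.98)²) = √(286.30806 + 6.24750) = 17.104 km
  2: √((-0.130·111.32)² + (-0.231·99.98)²) = √(209.42721 + 533.39658) = 27.255 km
  3: √((-0.079·111.32)² + (-0.223·99.98)²) = √(77.33936 + 497.09110) = 23.967 km
  → nearest: 1 (17.104 km)
Q at 26.093°N, 54.705°E:
  1: √((-0.065·111.32)² + (0.169·99.98)²) = √(52.35680 + 285.49577) = 18.381 km
  2: √((-0.043·111.32)² + (-0.037·99.98)²) = √(22.91307 + 13.68452) = 6.050 km
  3: √((0.008·111.32)² + (-0.029·99.98)²) = √(0.79310 + 8.40664) = 3.033 km
  → nearest: 3 (3.033 km)
R at 26.098°N, 54.772°E:
  1: √((-0.070·111.32)² + (0.102·99.98)²) = √(60.72150 + 103.99839) = 12.834 km
  2: √((-0.048·111.32)² + (-0.104·99.98)²) = √(28.55150 + 108.11674) = 11.691 km
  3: √((0.003·111.32)² + (-0.096·99.98)²) = √(0.11153 + 92.12314) = 9.604 km
  → nearest: 3 (9.604 km)
S at 26.195°N, 54.889°E:
  1: √((-0.167·111.32)² + (-0.015·99.98)²) = √(345.60446 + 2.24910) = 18.651 km
  2: √((-0.145·111.32)² + (-0.221·99.98)²) = √(260.54479 + 488.21466) = 27.363 km
  3: √((-0.094·111.32)² + (-0.213·99.98)²) = √(109.49697 + 453.50854) = 23.728 km
  → nearest: 1 (18.651 km)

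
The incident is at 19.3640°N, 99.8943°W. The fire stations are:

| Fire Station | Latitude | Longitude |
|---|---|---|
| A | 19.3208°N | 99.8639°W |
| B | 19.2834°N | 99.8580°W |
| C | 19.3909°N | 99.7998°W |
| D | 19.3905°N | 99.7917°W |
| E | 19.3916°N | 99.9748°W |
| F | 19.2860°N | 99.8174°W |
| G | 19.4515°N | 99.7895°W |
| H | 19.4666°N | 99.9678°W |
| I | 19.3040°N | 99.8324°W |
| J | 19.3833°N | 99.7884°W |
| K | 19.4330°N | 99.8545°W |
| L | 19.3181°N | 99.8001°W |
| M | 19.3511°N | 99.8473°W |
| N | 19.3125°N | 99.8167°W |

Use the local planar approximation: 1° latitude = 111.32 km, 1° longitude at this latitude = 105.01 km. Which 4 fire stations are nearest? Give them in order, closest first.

M, A, K, E

Distances from 19.3640°N, 99.8943°W:
A: √((-0.0432·111.32)² + (0.0304·105.01)²) = √(23.126712 + 10.190805) = 5.7721 km
B: √((-0.0806·111.32)² + (0.0363·105.01)²) = √(80.503818 + 14.530300) = 9.7485 km
C: √((0.0269·111.32)² + (0.0945·105.01)²) = √(8.967078 + 98.474761) = 10.3654 km
D: √((0.0265·111.32)² + (0.1026·105.01)²) = √(8.702382 + 116.079636) = 11.1706 km
E: √((0.0276·111.32)² + (-0.0805·105.01)²) = √(9.439838 + 71.458365) = 8.9943 km
F: √((-0.0780·111.32)² + (0.0769·105.01)²) = √(75.393794 + 65.209969) = 11.8576 km
G: √((0.0875·111.32)² + (0.1048·105.01)²) = √(94.877340 + 121.111081) = 14.6965 km
H: √((0.1026·111.32)² + (-0.0735·105.01)²) = √(130.449109 + 59.571152) = 13.7848 km
I: √((-0.0600·111.32)² + (0.0619·105.01)²) = √(44.611713 + 42.251547) = 9.3200 km
J: √((0.0193·111.32)² + (0.1059·105.01)²) = √(4.615949 + 123.666832) = 11.3262 km
K: √((0.0690·111.32)² + (0.0398·105.01)²) = √(58.998990 + 17.467368) = 8.7445 km
L: √((-0.0459·111.32)² + (0.0942·105.01)²) = √(26.107890 + 97.850517) = 11.1337 km
M: √((-0.0129·111.32)² + (0.0470·105.01)²) = √(2.062176 + 24.358864) = 5.1401 km
N: √((-0.0515·111.32)² + (0.0776·105.01)²) = √(32.867060 + 66.402550) = 9.9634 km
Sorted: M (5.1401 km) < A (5.7721 km) < K (8.7445 km) < E (8.9943 km) < I (9.3200 km) < B (9.7485 km) < …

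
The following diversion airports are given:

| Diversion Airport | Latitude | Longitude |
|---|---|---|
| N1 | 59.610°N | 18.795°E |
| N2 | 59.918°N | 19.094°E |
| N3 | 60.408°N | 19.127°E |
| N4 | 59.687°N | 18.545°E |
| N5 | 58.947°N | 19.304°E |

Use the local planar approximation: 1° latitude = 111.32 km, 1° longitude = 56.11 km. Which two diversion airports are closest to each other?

N1 and N4

Pairwise distances:
N1–N2: 38.171 km
N1–N3: 90.766 km
N1–N4: 16.439 km
N1–N5: 79.138 km
N2–N3: 54.578 km
N2–N4: 40.127 km
N2–N5: 108.732 km
N3–N4: 86.651 km
N3–N5: 162.941 km
N4–N5: 92.734 km
Closest pair: N1–N4 at 16.439 km.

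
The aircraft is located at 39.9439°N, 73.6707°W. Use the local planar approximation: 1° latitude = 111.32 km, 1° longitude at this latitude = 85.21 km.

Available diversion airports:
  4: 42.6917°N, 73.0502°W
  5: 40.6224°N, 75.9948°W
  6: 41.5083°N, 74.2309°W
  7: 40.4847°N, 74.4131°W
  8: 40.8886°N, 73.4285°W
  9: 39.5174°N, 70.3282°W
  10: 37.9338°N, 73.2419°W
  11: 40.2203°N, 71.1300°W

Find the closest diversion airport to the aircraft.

7

Distances from 39.9439°N, 73.6707°W:
4: √((2.7478·111.32)² + (0.6205·85.21)²) = √(93565.691955 + 2795.533509) = 310.4210 km
5: √((0.6785·111.32)² + (-2.3241·85.21)²) = √(5704.874558 + 39218.479493) = 211.9513 km
6: √((1.5644·111.32)² + (-0.5602·85.21)²) = √(30327.876987 + 2278.596047) = 180.5726 km
7: √((0.5408·111.32)² + (-0.7424·85.21)²) = √(3624.263466 + 4001.815454) = 87.3274 km
8: √((0.9447·111.32)² + (0.2422·85.21)²) = √(11059.467737 + 425.921348) = 107.1699 km
9: √((-0.4265·111.32)² + (3.3425·85.21)²) = √(2254.158585 + 81119.256688) = 288.7446 km
10: √((-2.0101·111.32)² + (0.4288·85.21)²) = √(50070.476275 + 1335.028952) = 226.7278 km
11: √((0.2764·111.32)² + (2.5407·85.21)²) = √(946.722007 + 46869.239399) = 218.6686 km
Minimum: 7 at 87.3274 km.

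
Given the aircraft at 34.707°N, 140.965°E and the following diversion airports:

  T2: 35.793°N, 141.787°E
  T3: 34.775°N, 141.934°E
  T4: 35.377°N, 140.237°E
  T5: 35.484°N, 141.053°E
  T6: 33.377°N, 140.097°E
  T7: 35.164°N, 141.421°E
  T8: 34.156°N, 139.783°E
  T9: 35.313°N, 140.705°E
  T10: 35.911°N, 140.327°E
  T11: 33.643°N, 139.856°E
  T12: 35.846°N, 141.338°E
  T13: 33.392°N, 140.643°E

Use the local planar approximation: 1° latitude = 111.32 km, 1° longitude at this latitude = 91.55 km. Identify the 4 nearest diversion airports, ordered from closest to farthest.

T7, T9, T5, T3

Distances from 34.707°N, 140.965°E:
T2: 142.402 km
T3: 89.034 km
T4: 100.024 km
T5: 86.870 km
T6: 168.033 km
T7: 65.809 km
T8: 124.387 km
T9: 71.536 km
T10: 146.203 km
T11: 156.004 km
T12: 131.311 km
T13: 149.325 km
Sorted: T7 (65.809 km) < T9 (71.536 km) < T5 (86.870 km) < T3 (89.034 km) < T4 (100.024 km) < T8 (124.387 km) < …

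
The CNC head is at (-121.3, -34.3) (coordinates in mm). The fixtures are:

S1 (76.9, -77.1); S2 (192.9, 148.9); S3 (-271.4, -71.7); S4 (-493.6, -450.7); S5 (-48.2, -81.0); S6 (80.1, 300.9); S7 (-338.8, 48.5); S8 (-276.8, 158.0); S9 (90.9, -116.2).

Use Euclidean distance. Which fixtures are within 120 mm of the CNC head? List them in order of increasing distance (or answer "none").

S5

Distances from (-121.3, -34.3):
S1: 202.8 mm
S2: 363.7 mm
S3: 154.7 mm
S4: 558.6 mm
S5: 86.7 mm
S6: 391.1 mm
S7: 232.7 mm
S8: 247.3 mm
S9: 227.5 mm
Threshold 120 mm: S5 (86.7 mm) is within range.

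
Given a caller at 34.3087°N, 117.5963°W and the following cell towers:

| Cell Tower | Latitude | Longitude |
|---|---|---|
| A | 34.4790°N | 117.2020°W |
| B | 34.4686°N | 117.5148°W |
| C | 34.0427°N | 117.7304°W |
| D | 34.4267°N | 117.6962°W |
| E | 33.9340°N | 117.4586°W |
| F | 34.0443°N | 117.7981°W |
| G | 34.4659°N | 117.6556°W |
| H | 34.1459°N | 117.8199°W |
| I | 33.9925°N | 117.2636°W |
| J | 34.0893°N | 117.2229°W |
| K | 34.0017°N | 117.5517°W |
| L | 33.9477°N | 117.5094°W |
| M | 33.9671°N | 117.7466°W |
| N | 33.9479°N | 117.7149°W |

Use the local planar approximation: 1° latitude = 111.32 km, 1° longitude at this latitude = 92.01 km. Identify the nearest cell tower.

Distances from 34.3087°N, 117.5963°W:
A: √((0.1703·111.32)² + (0.3943·92.01)²) = √(359.398029 + 1316.205240) = 40.9341 km
B: √((0.1599·111.32)² + (0.0815·92.01)²) = √(316.842421 + 56.232226) = 19.3151 km
C: √((-0.2660·111.32)² + (-0.1341·92.01)²) = √(876.818428 + 152.239594) = 32.0789 km
D: √((0.1180·111.32)² + (-0.0999·92.01)²) = √(172.548191 + 84.489169) = 16.0324 km
E: √((-0.3747·111.32)² + (0.1377·92.01)²) = √(1739.857908 + 160.523249) = 43.5934 km
F: √((-0.2644·111.32)² + (-0.2018·92.01)²) = √(866.301960 + 344.756438) = 34.8003 km
G: √((0.1572·111.32)² + (-0.0593·92.01)²) = √(306.232640 + 29.770042) = 18.3304 km
H: √((-0.1628·111.32)² + (-0.2236·92.01)²) = √(328.439359 + 423.266269) = 27.4173 km
I: √((-0.3162·111.32)² + (0.3327·92.01)²) = √(1238.996634 + 937.077830) = 46.6484 km
J: √((-0.2194·111.32)² + (0.3734·92.01)²) = √(596.512628 + 1180.371428) = 42.1531 km
K: √((-0.3070·111.32)² + (0.0446·92.01)²) = √(1167.947029 + 16.839910) = 34.4207 km
L: √((-0.3610·111.32)² + (0.0869·92.01)²) = √(1614.956390 + 63.930723) = 40.9742 km
M: √((-0.3416·111.32)² + (-0.1503·92.01)²) = √(1446.046036 + 191.244090) = 40.4634 km
N: √((-0.3608·111.32)² + (-0.1186·92.01)²) = √(1613.167460 + 119.080168) = 41.6203 km
Minimum: D at 16.0324 km.

D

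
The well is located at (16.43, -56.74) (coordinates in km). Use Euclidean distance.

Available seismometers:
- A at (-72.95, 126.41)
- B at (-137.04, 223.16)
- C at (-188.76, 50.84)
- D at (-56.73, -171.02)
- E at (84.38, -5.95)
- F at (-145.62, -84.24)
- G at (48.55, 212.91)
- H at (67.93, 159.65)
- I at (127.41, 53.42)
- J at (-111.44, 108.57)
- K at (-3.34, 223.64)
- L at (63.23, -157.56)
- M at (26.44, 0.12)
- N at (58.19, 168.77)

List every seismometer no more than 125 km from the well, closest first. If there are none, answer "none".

M, E, L

Distances from (16.43, -56.74):
A: 203.80 km
B: 319.21 km
C: 231.68 km
D: 135.69 km
E: 84.83 km
F: 164.37 km
G: 271.56 km
H: 222.43 km
I: 156.37 km
J: 208.99 km
K: 281.08 km
L: 111.15 km
M: 57.73 km
N: 229.34 km
Threshold 125 km: M (57.73 km), E (84.83 km), L (111.15 km) are within range.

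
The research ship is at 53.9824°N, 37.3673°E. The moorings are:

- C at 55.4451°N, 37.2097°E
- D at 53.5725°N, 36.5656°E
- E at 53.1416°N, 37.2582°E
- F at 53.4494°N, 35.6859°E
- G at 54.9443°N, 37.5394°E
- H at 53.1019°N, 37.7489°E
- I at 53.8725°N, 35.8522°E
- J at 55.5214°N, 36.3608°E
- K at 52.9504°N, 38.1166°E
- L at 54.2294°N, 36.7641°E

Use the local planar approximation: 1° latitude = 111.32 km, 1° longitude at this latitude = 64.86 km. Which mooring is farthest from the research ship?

J

Distances from 53.9824°N, 37.3673°E:
C: 163.1483 km
D: 69.1804 km
E: 93.8650 km
F: 124.1515 km
G: 107.6589 km
H: 101.0939 km
I: 99.0280 km
J: 183.3378 km
K: 124.7391 km
L: 47.8193 km
Maximum: J at 183.3378 km.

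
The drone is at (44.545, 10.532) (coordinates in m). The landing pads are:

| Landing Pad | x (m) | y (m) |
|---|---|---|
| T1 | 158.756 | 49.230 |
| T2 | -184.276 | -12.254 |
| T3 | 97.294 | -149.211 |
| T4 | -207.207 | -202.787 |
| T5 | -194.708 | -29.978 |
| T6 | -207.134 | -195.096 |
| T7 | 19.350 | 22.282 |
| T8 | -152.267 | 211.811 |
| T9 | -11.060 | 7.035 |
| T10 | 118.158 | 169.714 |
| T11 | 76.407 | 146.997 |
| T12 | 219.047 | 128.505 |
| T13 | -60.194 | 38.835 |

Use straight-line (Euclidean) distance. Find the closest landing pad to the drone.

T7

Distances from (44.545, 10.532):
T1: √((114.211)² + (38.698)²) = √(13044.15252 + 1497.53520) = 120.589 m
T2: √((-228.821)² + (-22.786)²) = √(52359.05004 + 519.20180) = 229.953 m
T3: √((52.749)² + (-159.743)²) = √(2782.45700 + 25517.82605) = 168.227 m
T4: √((-251.752)² + (-213.319)²) = √(63379.06950 + 45504.99576) = 329.976 m
T5: √((-239.253)² + (-40.510)²) = √(57241.99801 + 1641.06010) = 242.658 m
T6: √((-251.679)² + (-205.628)²) = √(63342.31904 + 42282.87438) = 325.000 m
T7: √((-25.195)² + (11.750)²) = √(634.78803 + 138.06250) = 27.800 m
T8: √((-196.812)² + (201.279)²) = √(38734.96334 + 40513.23584) = 281.511 m
T9: √((-55.605)² + (-3.497)²) = √(3091.91603 + 12.22901) = 55.715 m
T10: √((73.613)² + (159.182)²) = √(5418.87377 + 25338.90912) = 175.379 m
T11: √((31.862)² + (136.465)²) = √(1015.18704 + 18622.69622) = 140.135 m
T12: √((174.502)² + (117.973)²) = √(30450.94800 + 13917.62873) = 210.638 m
T13: √((-104.739)² + (28.303)²) = √(10970.25812 + 801.05981) = 108.496 m
Minimum: T7 at 27.800 m.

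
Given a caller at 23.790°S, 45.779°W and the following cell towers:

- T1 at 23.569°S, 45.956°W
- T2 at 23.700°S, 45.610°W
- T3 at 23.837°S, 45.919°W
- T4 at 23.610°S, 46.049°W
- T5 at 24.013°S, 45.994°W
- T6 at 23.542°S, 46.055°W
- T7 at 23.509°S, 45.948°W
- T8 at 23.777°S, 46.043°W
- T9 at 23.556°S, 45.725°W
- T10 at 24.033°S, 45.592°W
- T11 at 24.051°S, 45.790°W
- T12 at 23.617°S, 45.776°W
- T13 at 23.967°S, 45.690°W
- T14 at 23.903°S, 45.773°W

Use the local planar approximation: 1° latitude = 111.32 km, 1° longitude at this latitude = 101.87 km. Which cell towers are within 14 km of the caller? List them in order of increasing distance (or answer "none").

Distances from 23.790°S, 45.779°W:
T1: 30.502 km
T2: 19.919 km
T3: 15.191 km
T4: 34.030 km
T5: 33.105 km
T6: 39.404 km
T7: 35.706 km
T8: 26.933 km
T9: 26.623 km
T10: 33.085 km
T11: 29.076 km
T12: 19.261 km
T13: 21.689 km
T14: 12.594 km
Threshold 14 km: T14 (12.594 km) is within range.

T14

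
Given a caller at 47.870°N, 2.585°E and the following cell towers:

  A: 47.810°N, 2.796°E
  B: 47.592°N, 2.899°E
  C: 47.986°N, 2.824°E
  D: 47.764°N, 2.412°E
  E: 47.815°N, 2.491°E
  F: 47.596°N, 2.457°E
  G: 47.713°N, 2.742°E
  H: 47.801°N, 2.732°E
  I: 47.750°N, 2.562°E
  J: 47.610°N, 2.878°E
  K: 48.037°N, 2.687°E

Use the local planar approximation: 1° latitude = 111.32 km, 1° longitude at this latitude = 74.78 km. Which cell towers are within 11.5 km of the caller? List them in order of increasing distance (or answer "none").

Distances from 47.870°N, 2.585°E:
A: 17.134 km
B: 38.847 km
C: 22.049 km
D: 17.510 km
E: 9.322 km
F: 31.968 km
G: 21.055 km
H: 13.410 km
I: 13.469 km
J: 36.301 km
K: 20.094 km
Threshold 11.5 km: E (9.322 km) is within range.

E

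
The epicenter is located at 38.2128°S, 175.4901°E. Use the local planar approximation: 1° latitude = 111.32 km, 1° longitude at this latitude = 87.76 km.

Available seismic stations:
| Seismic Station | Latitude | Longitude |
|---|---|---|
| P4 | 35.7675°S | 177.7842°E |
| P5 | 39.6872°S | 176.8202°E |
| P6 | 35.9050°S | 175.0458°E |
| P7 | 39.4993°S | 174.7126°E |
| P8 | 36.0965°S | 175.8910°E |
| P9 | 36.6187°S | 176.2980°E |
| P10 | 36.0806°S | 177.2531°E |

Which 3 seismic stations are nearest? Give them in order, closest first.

P7, P9, P5

Distances from 38.2128°S, 175.4901°E:
P4: √((2.4453·111.32)² + (2.2941·87.76)²) = √(74098.717459 + 40533.855875) = 338.5743 km
P5: √((-1.4744·111.32)² + (1.3301·87.76)²) = √(26938.725178 + 13625.793913) = 201.4064 km
P6: √((2.3078·111.32)² + (-0.4443·87.76)²) = √(65999.817303 + 1520.357972) = 259.8464 km
P7: √((-1.2865·111.32)² + (-0.7775·87.76)²) = √(20510.014926 + 4655.796876) = 158.6374 km
P8: √((2.1163·111.32)² + (0.4009·87.76)²) = √(55501.006521 + 1237.842363) = 238.1992 km
P9: √((1.5941·111.32)² + (0.8079·87.76)²) = √(31490.352266 + 5026.994909) = 191.0951 km
P10: √((2.1322·111.32)² + (1.7630·87.76)²) = √(56338.109991 + 23938.550708) = 283.3314 km
Sorted: P7 (158.6374 km) < P9 (191.0951 km) < P5 (201.4064 km) < P8 (238.1992 km) < P6 (259.8464 km) < …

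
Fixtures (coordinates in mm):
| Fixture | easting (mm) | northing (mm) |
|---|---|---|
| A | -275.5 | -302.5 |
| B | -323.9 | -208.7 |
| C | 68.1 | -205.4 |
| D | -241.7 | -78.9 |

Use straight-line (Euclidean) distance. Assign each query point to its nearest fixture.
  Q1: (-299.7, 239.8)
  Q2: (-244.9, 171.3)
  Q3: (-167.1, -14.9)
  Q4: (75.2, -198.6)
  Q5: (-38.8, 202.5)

Q1→D; Q2→D; Q3→D; Q4→C; Q5→D

Q1 at (-299.7, 239.8):
  A: 542.8 mm
  B: 449.2 mm
  C: 577.5 mm
  D: 323.9 mm
  → nearest: D (323.9 mm)
Q2 at (-244.9, 171.3):
  A: 474.8 mm
  B: 388.1 mm
  C: 489.8 mm
  D: 250.2 mm
  → nearest: D (250.2 mm)
Q3 at (-167.1, -14.9):
  A: 307.4 mm
  B: 249.3 mm
  C: 302.7 mm
  D: 98.3 mm
  → nearest: D (98.3 mm)
Q4 at (75.2, -198.6):
  A: 365.8 mm
  B: 399.2 mm
  C: 9.8 mm
  D: 338.8 mm
  → nearest: C (9.8 mm)
Q5 at (-38.8, 202.5):
  A: 557.7 mm
  B: 500.4 mm
  C: 421.7 mm
  D: 346.9 mm
  → nearest: D (346.9 mm)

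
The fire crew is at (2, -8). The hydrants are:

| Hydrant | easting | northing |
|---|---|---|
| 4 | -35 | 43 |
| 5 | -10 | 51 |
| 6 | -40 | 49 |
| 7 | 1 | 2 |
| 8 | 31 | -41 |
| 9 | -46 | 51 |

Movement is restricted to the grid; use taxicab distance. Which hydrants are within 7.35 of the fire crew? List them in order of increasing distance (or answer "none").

none

Distances from (2, -8):
4: 88
5: 71
6: 99
7: 11
8: 62
9: 107
Threshold 7.35: none within range.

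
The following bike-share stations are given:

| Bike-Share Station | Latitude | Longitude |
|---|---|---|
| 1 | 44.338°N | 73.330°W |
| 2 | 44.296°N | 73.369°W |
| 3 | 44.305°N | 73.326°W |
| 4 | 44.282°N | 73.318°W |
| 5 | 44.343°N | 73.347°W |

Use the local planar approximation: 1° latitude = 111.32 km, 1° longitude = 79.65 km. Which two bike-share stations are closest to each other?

1 and 5

Pairwise distances:
1–2: √((-0.042·111.32)² + (-0.039·79.65)²) = √(21.85974 + 9.64941) = 5.613 km
1–3: √((-0.033·111.32)² + (0.004·79.65)²) = √(13.49504 + 0.10151) = 3.687 km
1–4: √((-0.056·111.32)² + (0.012·79.65)²) = √(38.86176 + 0.91355) = 6.307 km
1–5: √((0.005·111.32)² + (-0.017·79.65)²) = √(0.30980 + 1.83345) = 1.464 km
2–3: √((0.009·111.32)² + (0.043·79.65)²) = √(1.00376 + 11.73028) = 3.568 km
2–4: √((-0.014·111.32)² + (0.051·79.65)²) = √(2.42886 + 16.50106) = 4.351 km
2–5: √((0.047·111.32)² + (0.022·79.65)²) = √(27.37424 + 3.07056) = 5.518 km
3–4: √((-0.023·111.32)² + (0.008·79.65)²) = √(6.55544 + 0.40602) = 2.638 km
3–5: √((0.038·111.32)² + (-0.021·79.65)²) = √(17.89425 + 2.79776) = 4.549 km
4–5: √((0.061·111.32)² + (-0.029·79.65)²) = √(46.11116 + 5.33541) = 7.173 km
Closest pair: 1–5 at 1.464 km.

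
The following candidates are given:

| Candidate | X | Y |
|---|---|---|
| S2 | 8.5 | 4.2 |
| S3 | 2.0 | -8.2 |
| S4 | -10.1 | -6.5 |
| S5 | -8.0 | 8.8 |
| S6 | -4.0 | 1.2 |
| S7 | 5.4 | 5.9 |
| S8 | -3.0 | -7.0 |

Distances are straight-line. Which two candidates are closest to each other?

S2 and S7

Pairwise distances:
S2–S7: 3.54
S3–S8: 5.14
S4–S8: 7.12
S6–S8: 8.26
S5–S6: 8.59
S4–S6: 9.82
S6–S7: 10.51
S3–S6: 11.15
S3–S4: 12.22
S2–S6: 12.85
S5–S7: 13.71
S2–S3: 14.00
S3–S7: 14.50
S7–S8: 15.39
S4–S5: 15.44
S2–S8: 16.05
S5–S8: 16.57
S2–S5: 17.13
S3–S5: 19.72
S4–S7: 19.85
S2–S4: 21.46
Closest pair: S2–S7 at 3.54.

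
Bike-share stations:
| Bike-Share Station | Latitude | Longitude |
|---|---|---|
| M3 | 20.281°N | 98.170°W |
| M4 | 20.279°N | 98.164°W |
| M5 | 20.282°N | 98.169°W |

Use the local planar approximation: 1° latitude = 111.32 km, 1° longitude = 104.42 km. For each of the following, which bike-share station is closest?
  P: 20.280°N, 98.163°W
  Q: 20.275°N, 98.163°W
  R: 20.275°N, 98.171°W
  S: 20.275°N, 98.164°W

P→M4; Q→M4; R→M3; S→M4

P at 20.280°N, 98.163°W:
  M3: 0.739 km
  M4: 0.153 km
  M5: 0.665 km
  → nearest: M4 (0.153 km)
Q at 20.275°N, 98.163°W:
  M3: 0.990 km
  M4: 0.457 km
  M5: 1.000 km
  → nearest: M4 (0.457 km)
R at 20.275°N, 98.171°W:
  M3: 0.676 km
  M4: 0.856 km
  M5: 0.807 km
  → nearest: M3 (0.676 km)
S at 20.275°N, 98.164°W:
  M3: 0.916 km
  M4: 0.445 km
  M5: 0.938 km
  → nearest: M4 (0.445 km)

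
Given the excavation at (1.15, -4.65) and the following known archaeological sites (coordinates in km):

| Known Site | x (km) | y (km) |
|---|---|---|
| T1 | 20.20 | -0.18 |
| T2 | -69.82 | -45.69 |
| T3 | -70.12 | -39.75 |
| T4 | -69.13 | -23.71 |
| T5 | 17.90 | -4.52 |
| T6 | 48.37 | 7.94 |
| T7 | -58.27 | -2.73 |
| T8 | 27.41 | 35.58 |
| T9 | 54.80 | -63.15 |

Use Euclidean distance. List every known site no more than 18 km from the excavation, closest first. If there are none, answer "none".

T5

Distances from (1.15, -4.65):
T1: 19.57 km
T2: 81.98 km
T3: 79.44 km
T4: 72.82 km
T5: 16.75 km
T6: 48.87 km
T7: 59.45 km
T8: 48.04 km
T9: 79.38 km
Threshold 18 km: T5 (16.75 km) is within range.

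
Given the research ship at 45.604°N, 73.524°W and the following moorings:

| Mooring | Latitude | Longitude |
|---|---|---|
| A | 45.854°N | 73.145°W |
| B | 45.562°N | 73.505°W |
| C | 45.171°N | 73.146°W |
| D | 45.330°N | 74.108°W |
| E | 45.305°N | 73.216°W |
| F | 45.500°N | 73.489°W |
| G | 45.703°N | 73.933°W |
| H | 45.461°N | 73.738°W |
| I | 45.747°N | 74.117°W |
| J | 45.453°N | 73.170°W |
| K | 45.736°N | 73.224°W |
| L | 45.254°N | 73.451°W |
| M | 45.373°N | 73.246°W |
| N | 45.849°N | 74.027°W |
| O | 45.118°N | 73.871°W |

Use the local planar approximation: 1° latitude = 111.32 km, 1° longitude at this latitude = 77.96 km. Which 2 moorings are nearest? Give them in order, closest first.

Distances from 45.604°N, 73.524°W:
A: 40.590 km
B: 4.904 km
C: 56.496 km
D: 54.802 km
E: 41.042 km
F: 11.894 km
G: 33.736 km
H: 23.060 km
I: 48.894 km
J: 32.314 km
K: 27.621 km
L: 39.375 km
M: 33.630 km
N: 47.766 km
O: 60.488 km
Sorted: B (4.904 km) < F (11.894 km) < H (23.060 km) < K (27.621 km) < …

B, F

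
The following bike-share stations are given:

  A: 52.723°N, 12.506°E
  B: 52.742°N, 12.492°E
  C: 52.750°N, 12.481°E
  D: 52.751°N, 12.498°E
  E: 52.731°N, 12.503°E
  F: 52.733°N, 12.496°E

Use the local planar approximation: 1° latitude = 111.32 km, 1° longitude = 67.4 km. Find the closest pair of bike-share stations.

Pairwise distances:
A–B: 2.316 km
A–C: 3.446 km
A–D: 3.163 km
A–E: 0.913 km
A–F: 1.301 km
B–C: 1.159 km
B–D: 1.080 km
B–E: 1.431 km
B–F: 1.038 km
C–D: 1.151 km
C–E: 2.583 km
C–F: 2.146 km
D–E: 2.252 km
D–F: 2.008 km
E–F: 0.522 km
Closest pair: E–F at 0.522 km.

E and F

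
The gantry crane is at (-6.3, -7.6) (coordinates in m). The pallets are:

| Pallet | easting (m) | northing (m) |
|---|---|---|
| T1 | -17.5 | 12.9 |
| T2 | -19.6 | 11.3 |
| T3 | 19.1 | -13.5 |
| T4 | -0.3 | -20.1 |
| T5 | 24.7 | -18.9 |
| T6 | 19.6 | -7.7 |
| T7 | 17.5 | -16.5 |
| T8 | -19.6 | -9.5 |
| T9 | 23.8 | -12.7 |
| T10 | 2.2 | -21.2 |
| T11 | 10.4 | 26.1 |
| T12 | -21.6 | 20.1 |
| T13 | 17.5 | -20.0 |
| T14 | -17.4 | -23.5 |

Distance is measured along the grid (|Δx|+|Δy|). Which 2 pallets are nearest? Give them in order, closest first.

Distances from (-6.3, -7.6):
T1: |-11.2| + |20.5| = 11.2 + 20.5 = 31.7 m
T2: |-13.3| + |18.9| = 13.3 + 18.9 = 32.2 m
T3: |25.4| + |-5.9| = 25.4 + 5.9 = 31.3 m
T4: |6.0| + |-12.5| = 6.0 + 12.5 = 18.5 m
T5: |31.0| + |-11.3| = 31.0 + 11.3 = 42.3 m
T6: |25.9| + |-0.1| = 25.9 + 0.1 = 26.0 m
T7: |23.8| + |-8.9| = 23.8 + 8.9 = 32.7 m
T8: |-13.3| + |-1.9| = 13.3 + 1.9 = 15.2 m
T9: |30.1| + |-5.1| = 30.1 + 5.1 = 35.2 m
T10: |8.5| + |-13.6| = 8.5 + 13.6 = 22.1 m
T11: |16.7| + |33.7| = 16.7 + 33.7 = 50.4 m
T12: |-15.3| + |27.7| = 15.3 + 27.7 = 43.0 m
T13: |23.8| + |-12.4| = 23.8 + 12.4 = 36.2 m
T14: |-11.1| + |-15.9| = 11.1 + 15.9 = 27.0 m
Sorted: T8 (15.2 m) < T4 (18.5 m) < T10 (22.1 m) < T6 (26.0 m) < …

T8, T4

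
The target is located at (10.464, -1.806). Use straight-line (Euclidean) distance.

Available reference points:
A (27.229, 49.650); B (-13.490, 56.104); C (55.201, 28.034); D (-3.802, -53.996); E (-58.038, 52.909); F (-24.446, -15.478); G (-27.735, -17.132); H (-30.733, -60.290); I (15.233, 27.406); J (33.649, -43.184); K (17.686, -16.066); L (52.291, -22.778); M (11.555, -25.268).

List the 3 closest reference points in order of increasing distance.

Distances from (10.464, -1.806):
A: 54.118
B: 62.669
C: 53.776
D: 54.105
E: 87.671
F: 37.492
G: 41.159
H: 71.537
I: 29.599
J: 47.431
K: 15.985
L: 46.790
M: 23.487
Sorted: K (15.985) < M (23.487) < I (29.599) < F (37.492) < G (41.159) < …

K, M, I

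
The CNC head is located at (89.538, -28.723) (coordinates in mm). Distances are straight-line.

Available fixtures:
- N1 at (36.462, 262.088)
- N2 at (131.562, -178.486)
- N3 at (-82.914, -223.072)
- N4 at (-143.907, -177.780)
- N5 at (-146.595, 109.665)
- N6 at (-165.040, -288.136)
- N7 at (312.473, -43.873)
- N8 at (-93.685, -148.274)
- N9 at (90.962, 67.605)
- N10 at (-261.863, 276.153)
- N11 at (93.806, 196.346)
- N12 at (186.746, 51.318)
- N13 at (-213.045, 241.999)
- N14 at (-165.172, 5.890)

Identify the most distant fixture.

Distances from (89.538, -28.723):
N1: √((-53.076)² + (290.811)²) = √(2817.06178 + 84571.03772) = 295.615 mm
N2: √((42.024)² + (-149.763)²) = √(1766.01658 + 22428.95617) = 155.547 mm
N3: √((-172.452)² + (-194.349)²) = √(29739.69230 + 37771.53380) = 259.829 mm
N4: √((-233.445)² + (-149.057)²) = √(54496.56802 + 22217.98925) = 276.974 mm
N5: √((-236.133)² + (138.388)²) = √(55758.79369 + 19151.23854) = 273.697 mm
N6: √((-254.578)² + (-259.413)²) = √(64809.95808 + 67295.10457) = 363.463 mm
N7: √((222.935)² + (-15.150)²) = √(49700.01422 + 229.52250) = 223.449 mm
N8: √((-183.223)² + (-119.551)²) = √(33570.66773 + 14292.44160) = 218.776 mm
N9: √((1.424)² + (96.328)²) = √(2.02778 + 9279.08358) = 96.339 mm
N10: √((-351.401)² + (304.876)²) = √(123482.66280 + 92949.37538) = 465.223 mm
N11: √((4.268)² + (225.069)²) = √(18.21582 + 50656.05476) = 225.109 mm
N12: √((97.208)² + (80.041)²) = √(9449.39526 + 6406.56168) = 125.920 mm
N13: √((-302.583)² + (270.722)²) = √(91556.47189 + 73290.40128) = 406.013 mm
N14: √((-254.710)² + (34.613)²) = √(64877.18410 + 1198.05977) = 257.051 mm
Maximum: N10 at 465.223 mm.

N10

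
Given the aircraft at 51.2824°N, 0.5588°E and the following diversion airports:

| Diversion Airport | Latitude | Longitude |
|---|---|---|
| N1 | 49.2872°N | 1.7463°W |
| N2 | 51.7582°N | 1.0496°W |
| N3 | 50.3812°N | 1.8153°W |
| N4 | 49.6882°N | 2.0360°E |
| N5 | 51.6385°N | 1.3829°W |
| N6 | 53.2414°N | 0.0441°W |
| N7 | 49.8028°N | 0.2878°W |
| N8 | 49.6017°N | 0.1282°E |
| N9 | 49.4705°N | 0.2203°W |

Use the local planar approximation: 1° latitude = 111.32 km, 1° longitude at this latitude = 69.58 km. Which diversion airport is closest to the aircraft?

Distances from 51.2824°N, 0.5588°E:
N1: √((-1.9952·111.32)² + (-2.3051·69.58)²) = √(49330.925981 + 25724.585771) = 273.9626 km
N2: √((0.4758·111.32)² + (-1.6084·69.58)²) = √(2805.403088 + 12524.401389) = 123.8136 km
N3: √((-0.9012·111.32)² + (-2.3741·69.58)²) = √(10064.420216 + 27287.695794) = 193.2670 km
N4: √((-1.5942·111.32)² + (1.4772·69.58)²) = √(31494.303253 + 10564.463495) = 205.0823 km
N5: √((0.3561·111.32)² + (-1.9417·69.58)²) = √(1571.413004 + 18252.951929) = 140.7990 km
N6: √((1.9590·111.32)² + (-0.6029·69.58)²) = √(47557.089438 + 1759.784210) = 222.0740 km
N7: √((-1.4796·111.32)² + (-0.8466·69.58)²) = √(27129.078399 + 3469.967260) = 174.9258 km
N8: √((-1.6807·111.32)² + (-0.4306·69.58)²) = √(35004.735101 + 897.670389) = 189.4793 km
N9: √((-1.8119·111.32)² + (-0.7791·69.58)²) = √(40683.175608 + 2938.700031) = 208.8585 km
Minimum: N2 at 123.8136 km.

N2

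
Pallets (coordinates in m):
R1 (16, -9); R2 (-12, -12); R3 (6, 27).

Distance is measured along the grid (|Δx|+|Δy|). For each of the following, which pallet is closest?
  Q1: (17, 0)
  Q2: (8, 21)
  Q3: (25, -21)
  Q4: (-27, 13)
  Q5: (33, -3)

Q1 at (17, 0):
  R1: 10 m
  R2: 41 m
  R3: 38 m
  → nearest: R1 (10 m)
Q2 at (8, 21):
  R1: 38 m
  R2: 53 m
  R3: 8 m
  → nearest: R3 (8 m)
Q3 at (25, -21):
  R1: 21 m
  R2: 46 m
  R3: 67 m
  → nearest: R1 (21 m)
Q4 at (-27, 13):
  R1: 65 m
  R2: 40 m
  R3: 47 m
  → nearest: R2 (40 m)
Q5 at (33, -3):
  R1: 23 m
  R2: 54 m
  R3: 57 m
  → nearest: R1 (23 m)

Q1→R1; Q2→R3; Q3→R1; Q4→R2; Q5→R1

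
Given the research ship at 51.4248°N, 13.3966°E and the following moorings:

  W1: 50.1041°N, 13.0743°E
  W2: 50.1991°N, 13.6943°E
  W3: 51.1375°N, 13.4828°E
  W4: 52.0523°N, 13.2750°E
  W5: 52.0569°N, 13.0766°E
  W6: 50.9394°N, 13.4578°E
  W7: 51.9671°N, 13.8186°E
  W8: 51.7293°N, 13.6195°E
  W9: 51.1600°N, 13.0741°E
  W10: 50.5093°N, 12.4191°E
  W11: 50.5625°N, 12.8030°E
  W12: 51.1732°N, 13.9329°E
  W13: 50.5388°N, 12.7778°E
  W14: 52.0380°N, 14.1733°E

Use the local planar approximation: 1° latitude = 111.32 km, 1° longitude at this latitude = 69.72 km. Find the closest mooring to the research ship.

Distances from 51.4248°N, 13.3966°E:
W1: 148.7276 km
W2: 138.0145 km
W3: 32.5420 km
W4: 70.3659 km
W5: 73.8176 km
W6: 54.2029 km
W7: 67.1568 km
W8: 37.2896 km
W9: 37.0741 km
W10: 122.6008 km
W11: 104.5328 km
W12: 46.7175 km
W13: 107.6526 km
W14: 87.1321 km
Minimum: W3 at 32.5420 km.

W3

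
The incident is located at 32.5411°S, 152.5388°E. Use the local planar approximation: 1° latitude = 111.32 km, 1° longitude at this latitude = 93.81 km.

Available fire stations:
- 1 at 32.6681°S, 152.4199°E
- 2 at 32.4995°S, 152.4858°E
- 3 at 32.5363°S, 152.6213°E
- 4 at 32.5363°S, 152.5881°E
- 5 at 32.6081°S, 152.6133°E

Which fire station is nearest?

Distances from 32.5411°S, 152.5388°E:
1: 18.0079 km
2: 6.7945 km
3: 7.7577 km
4: 4.6556 km
5: 10.2212 km
Minimum: 4 at 4.6556 km.

4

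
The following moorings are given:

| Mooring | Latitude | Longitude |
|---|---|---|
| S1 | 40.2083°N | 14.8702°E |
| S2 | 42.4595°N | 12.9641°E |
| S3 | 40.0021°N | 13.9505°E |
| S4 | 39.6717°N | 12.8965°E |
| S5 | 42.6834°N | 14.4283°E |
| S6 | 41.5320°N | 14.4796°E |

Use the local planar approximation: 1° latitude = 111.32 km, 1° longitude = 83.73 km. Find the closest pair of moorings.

S1 and S3

Pairwise distances:
S1–S2: 297.1087 km
S1–S3: 80.3548 km
S1–S4: 175.7224 km
S1–S5: 278.0014 km
S1–S6: 150.9400 km
S2–S3: 285.7537 km
S2–S4: 310.3895 km
S2–S5: 125.1054 km
S2–S6: 163.5916 km
S3–S4: 95.6091 km
S3–S5: 301.1514 km
S3–S6: 175.9761 km
S4–S5: 358.9581 km
S4–S6: 245.8780 km
S5–S6: 128.2458 km
Closest pair: S1–S3 at 80.3548 km.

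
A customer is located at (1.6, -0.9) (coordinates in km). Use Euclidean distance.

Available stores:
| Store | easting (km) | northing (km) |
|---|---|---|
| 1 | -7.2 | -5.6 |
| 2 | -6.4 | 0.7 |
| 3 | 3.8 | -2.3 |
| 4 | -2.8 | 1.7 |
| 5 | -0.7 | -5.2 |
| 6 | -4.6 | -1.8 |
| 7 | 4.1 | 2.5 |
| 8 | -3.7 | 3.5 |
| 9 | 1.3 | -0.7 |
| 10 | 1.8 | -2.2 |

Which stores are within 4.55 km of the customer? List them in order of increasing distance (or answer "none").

Distances from (1.6, -0.9):
1: 10.0 km
2: 8.2 km
3: 2.6 km
4: 5.1 km
5: 4.9 km
6: 6.3 km
7: 4.2 km
8: 6.9 km
9: 0.4 km
10: 1.3 km
Threshold 4.55 km: 9 (0.4 km), 10 (1.3 km), 3 (2.6 km), 7 (4.2 km) are within range.

9, 10, 3, 7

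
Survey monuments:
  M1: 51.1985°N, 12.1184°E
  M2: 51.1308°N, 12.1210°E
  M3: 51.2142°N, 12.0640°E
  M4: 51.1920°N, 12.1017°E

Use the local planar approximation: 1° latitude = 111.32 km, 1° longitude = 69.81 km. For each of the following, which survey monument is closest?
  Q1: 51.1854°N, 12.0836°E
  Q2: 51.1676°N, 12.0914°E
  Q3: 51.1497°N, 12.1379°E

Q1 at 51.1854°N, 12.0836°E:
  M1: √((0.0131·111.32)² + (0.0348·69.81)²) = √(2.126616 + 5.901926) = 2.8335 km
  M2: √((-0.0546·111.32)² + (0.0374·69.81)²) = √(36.942959 + 6.816767) = 6.6151 km
  M3: √((0.0288·111.32)² + (-0.0196·69.81)²) = √(10.278539 + 1.872179) = 3.4858 km
  M4: √((0.0066·111.32)² + (0.0181·69.81)²) = √(0.539802 + 1.596586) = 1.4616 km
  → nearest: M4 (1.4616 km)
Q2 at 51.1676°N, 12.0914°E:
  M1: √((0.0309·111.32)² + (0.0270·69.81)²) = √(11.832141 + 3.552735) = 3.9224 km
  M2: √((-0.0368·111.32)² + (0.0296·69.81)²) = √(16.781935 + 4.269910) = 4.5882 km
  M3: √((0.0466·111.32)² + (-0.0274·69.81)²) = √(26.910281 + 3.658781) = 5.5289 km
  M4: √((0.0244·111.32)² + (0.0103·69.81)²) = √(7.377786 + 0.517023) = 2.8098 km
  → nearest: M4 (2.8098 km)
Q3 at 51.1497°N, 12.1379°E:
  M1: √((0.0488·111.32)² + (-0.0195·69.81)²) = √(29.511144 + 1.853124) = 5.6004 km
  M2: √((-0.0189·111.32)² + (-0.0169·69.81)²) = √(4.426597 + 1.391902) = 2.4122 km
  M3: √((0.0645·111.32)² + (-0.0739·69.81)²) = √(51.554410 + 26.614858) = 8.8413 km
  M4: √((0.0423·111.32)² + (-0.0362·69.81)²) = √(22.173136 + 6.386346) = 5.3441 km
  → nearest: M2 (2.4122 km)

Q1→M4; Q2→M4; Q3→M2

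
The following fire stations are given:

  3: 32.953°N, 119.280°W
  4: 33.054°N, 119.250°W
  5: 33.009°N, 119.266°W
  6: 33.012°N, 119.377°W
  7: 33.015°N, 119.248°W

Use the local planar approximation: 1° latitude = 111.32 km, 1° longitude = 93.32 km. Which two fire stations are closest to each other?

Pairwise distances:
5–7: 1.808 km
4–7: 4.345 km
4–5: 5.227 km
3–5: 6.369 km
3–7: 7.520 km
5–6: 10.364 km
3–6: 11.184 km
3–4: 11.587 km
6–7: 12.043 km
4–6: 12.741 km
Closest pair: 5–7 at 1.808 km.

5 and 7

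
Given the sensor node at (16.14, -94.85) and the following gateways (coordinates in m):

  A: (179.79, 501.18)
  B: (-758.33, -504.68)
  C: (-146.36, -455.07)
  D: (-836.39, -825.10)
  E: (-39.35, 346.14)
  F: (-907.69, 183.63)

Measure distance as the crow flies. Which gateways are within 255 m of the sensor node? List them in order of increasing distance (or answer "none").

Distances from (16.14, -94.85):
A: √((163.65)² + (596.03)²) = √(26781.3225 + 355251.7609) = 618.09 m
B: √((-774.47)² + (-409.83)²) = √(599803.7809 + 167960.6289) = 876.22 m
C: √((-162.50)² + (-360.22)²) = √(26406.2500 + 129758.4484) = 395.18 m
D: √((-852.53)² + (-730.25)²) = √(726807.4009 + 533265.0625) = 1122.53 m
E: √((-55.49)² + (440.99)²) = √(3079.1401 + 194472.1801) = 444.47 m
F: √((-923.83)² + (278.48)²) = √(853461.8689 + 77551.1104) = 964.89 m
Threshold 255 m: none within range.

none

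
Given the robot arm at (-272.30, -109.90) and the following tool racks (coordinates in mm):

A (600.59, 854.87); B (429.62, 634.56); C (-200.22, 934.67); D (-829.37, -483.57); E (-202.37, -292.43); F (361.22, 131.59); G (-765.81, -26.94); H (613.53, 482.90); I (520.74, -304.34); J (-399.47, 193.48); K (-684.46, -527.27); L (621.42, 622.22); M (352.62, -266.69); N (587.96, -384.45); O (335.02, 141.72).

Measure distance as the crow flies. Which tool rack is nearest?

E

Distances from (-272.30, -109.90):
A: √((872.89)² + (964.77)²) = √(761936.9521 + 930781.1529) = 1301.05 mm
B: √((701.92)² + (744.46)²) = √(492691.6864 + 554220.6916) = 1023.19 mm
C: √((72.08)² + (1044.57)²) = √(5195.5264 + 1091126.4849) = 1047.05 mm
D: √((-557.07)² + (-373.67)²) = √(310326.9849 + 139629.2689) = 670.79 mm
E: √((69.93)² + (-182.53)²) = √(4890.2049 + 33317.2009) = 195.47 mm
F: √((633.52)² + (241.49)²) = √(401347.5904 + 58317.4201) = 677.99 mm
G: √((-493.51)² + (82.96)²) = √(243552.1201 + 6882.3616) = 500.43 mm
H: √((885.83)² + (592.80)²) = √(784694.7889 + 351411.8400) = 1065.88 mm
I: √((793.04)² + (-194.44)²) = √(628912.4416 + 37806.9136) = 816.53 mm
J: √((-127.17)² + (303.38)²) = √(16172.2089 + 92039.4244) = 328.96 mm
K: √((-412.16)² + (-417.37)²) = √(169875.8656 + 174197.7169) = 586.58 mm
L: √((893.72)² + (732.12)²) = √(798735.4384 + 535999.6944) = 1155.31 mm
M: √((624.92)² + (-156.79)²) = √(390525.0064 + 24583.1041) = 644.29 mm
N: √((860.26)² + (-274.55)²) = √(740047.2676 + 75377.7025) = 903.01 mm
O: √((607.32)² + (251.62)²) = √(368837.5824 + 63312.6244) = 657.38 mm
Minimum: E at 195.47 mm.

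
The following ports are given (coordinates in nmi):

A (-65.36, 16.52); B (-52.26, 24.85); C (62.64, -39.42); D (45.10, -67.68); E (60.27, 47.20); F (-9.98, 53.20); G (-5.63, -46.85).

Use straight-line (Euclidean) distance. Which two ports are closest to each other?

A and B

Pairwise distances:
A–B: √((13.10)² + (8.33)²) = √(171.6100 + 69.3889) = 15.52 nmi
A–C: √((128.00)² + (-55.94)²) = √(16384.0000 + 3129.2836) = 139.69 nmi
A–D: √((110.46)² + (-84.20)²) = √(12201.4116 + 7089.6400) = 138.89 nmi
A–E: √((125.63)² + (30.68)²) = √(15782.8969 + 941.2624) = 129.32 nmi
A–F: √((55.38)² + (36.68)²) = √(3066.9444 + 1345.4224) = 66.43 nmi
A–G: √((59.73)² + (-63.37)²) = √(3567.6729 + 4015.7569) = 87.08 nmi
B–C: √((114.90)² + (-64.27)²) = √(13202.0100 + 4130.6329) = 131.65 nmi
B–D: √((97.36)² + (-92.53)²) = √(9478.9696 + 8561.8009) = 134.32 nmi
B–E: √((112.53)² + (22.35)²) = √(12663.0009 + 499.5225) = 114.73 nmi
B–F: √((42.28)² + (28.35)²) = √(1787.5984 + 803.7225) = 50.91 nmi
B–G: √((46.63)² + (-71.70)²) = √(2174.3569 + 5140.8900) = 85.53 nmi
C–D: √((-17.54)² + (-28.26)²) = √(307.6516 + 798.6276) = 33.26 nmi
C–E: √((-2.37)² + (86.62)²) = √(5.6169 + 7503.0244) = 86.65 nmi
C–F: √((-72.62)² + (92.62)²) = √(5273.6644 + 8578.4644) = 117.70 nmi
C–G: √((-68.27)² + (-7.43)²) = √(4660.7929 + 55.2049) = 68.67 nmi
D–E: √((15.17)² + (114.88)²) = √(230.1289 + 13197.4144) = 115.88 nmi
D–F: √((-55.08)² + (120.88)²) = √(3033.8064 + 14611.9744) = 132.84 nmi
D–G: √((-50.73)² + (20.83)²) = √(2573.5329 + 433.8889) = 54.84 nmi
E–F: √((-70.25)² + (6.00)²) = √(4935.0625 + 36.0000) = 70.51 nmi
E–G: √((-65.90)² + (-94.05)²) = √(4342.8100 + 8845.4025) = 114.84 nmi
F–G: √((4.35)² + (-100.05)²) = √(18.9225 + 10010.0025) = 100.14 nmi
Closest pair: A–B at 15.52 nmi.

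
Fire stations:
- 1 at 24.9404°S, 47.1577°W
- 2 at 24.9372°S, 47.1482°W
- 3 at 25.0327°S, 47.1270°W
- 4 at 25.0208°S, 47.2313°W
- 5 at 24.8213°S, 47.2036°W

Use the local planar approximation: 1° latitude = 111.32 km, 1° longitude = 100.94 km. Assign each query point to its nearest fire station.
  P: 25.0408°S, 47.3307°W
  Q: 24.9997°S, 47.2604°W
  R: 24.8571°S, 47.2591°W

P→4; Q→4; R→5

P at 25.0408°S, 47.3307°W:
  1: √((0.1004·111.32)² + (0.1730·100.94)²) = √(124.914778 + 304.943097) = 20.7330 km
  2: √((0.1036·111.32)² + (0.1825·100.94)²) = √(133.004369 + 339.353504) = 21.7338 km
  3: √((0.0081·111.32)² + (0.2037·100.94)²) = √(0.813048 + 422.774378) = 20.5812 km
  4: √((0.0200·111.32)² + (0.0994·100.94)²) = √(4.956857 + 100.669838) = 10.2775 km
  5: √((0.2195·111.32)² + (0.1271·100.94)²) = √(597.056519 + 164.595403) = 27.5980 km
  → nearest: 4 (10.2775 km)
Q at 24.9997°S, 47.2604°W:
  1: √((0.0593·111.32)² + (0.1027·100.94)²) = √(43.576845 + 107.465110) = 12.2899 km
  2: √((0.0625·111.32)² + (0.1122·100.94)²) = √(48.406806 + 128.266225) = 13.2918 km
  3: √((-0.0330·111.32)² + (0.1334·100.94)²) = √(13.495043 + 181.316889) = 13.9575 km
  4: √((-0.0211·111.32)² + (0.0291·100.94)²) = √(5.517106 + 8.628049) = 3.7610 km
  5: √((0.1784·111.32)² + (0.0568·100.94)²) = √(394.399264 + 32.871784) = 20.6705 km
  → nearest: 4 (3.7610 km)
R at 24.8571°S, 47.2591°W:
  1: √((-0.0833·111.32)² + (0.1014·100.94)²) = √(85.987713 + 104.761694) = 13.8112 km
  2: √((-0.0801·111.32)² + (0.1109·100.94)²) = √(79.508110 + 125.311144) = 14.3115 km
  3: √((-0.1756·111.32)² + (0.1321·100.94)²) = √(382.116172 + 177.800196) = 23.6626 km
  4: √((-0.1637·111.32)² + (0.0278·100.94)²) = √(332.080790 + 7.874377) = 18.4379 km
  5: √((0.0358·111.32)² + (0.0555·100.94)²) = √(15.882265 + 31.384309) = 6.8751 km
  → nearest: 5 (6.8751 km)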